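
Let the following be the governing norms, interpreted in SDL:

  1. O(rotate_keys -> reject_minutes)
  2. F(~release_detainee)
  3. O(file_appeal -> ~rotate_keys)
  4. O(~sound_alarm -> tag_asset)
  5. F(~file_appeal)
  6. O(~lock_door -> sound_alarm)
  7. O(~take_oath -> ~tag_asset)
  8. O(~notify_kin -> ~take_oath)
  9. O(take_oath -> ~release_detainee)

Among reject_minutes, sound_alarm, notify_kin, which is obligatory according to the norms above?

F(~release_detainee) at premise 2 means O(release_detainee).
The contrapositive of premise 9 (O(take_oath -> ~release_detainee)) is O(release_detainee -> ~take_oath), and O(release_detainee) is already established, so O(~take_oath).
Applying K to premise 7 (O(~take_oath -> ~tag_asset)) and O(~take_oath) yields O(~tag_asset).
The contrapositive of premise 4 (O(~sound_alarm -> tag_asset)) is O(~tag_asset -> sound_alarm), and O(~tag_asset) is already established, so O(sound_alarm).
So O(sound_alarm) holds — sound_alarm is obligatory. None of the other listed options is made obligatory by any chain of premises.

sound_alarm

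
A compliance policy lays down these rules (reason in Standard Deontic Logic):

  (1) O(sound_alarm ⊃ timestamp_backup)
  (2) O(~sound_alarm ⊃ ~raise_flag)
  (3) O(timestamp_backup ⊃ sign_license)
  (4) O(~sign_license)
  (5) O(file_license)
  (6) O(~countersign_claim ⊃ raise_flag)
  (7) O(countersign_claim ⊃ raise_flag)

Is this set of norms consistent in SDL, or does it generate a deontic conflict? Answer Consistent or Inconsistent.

Premises 6 and 7 are O(~countersign_claim ⊃ raise_flag) and O(countersign_claim ⊃ raise_flag); every ideal world satisfies ~countersign_claim or countersign_claim, so in either case raise_flag holds — hence O(raise_flag).
Premise 2, O(~sound_alarm ⊃ ~raise_flag), contraposes to O(raise_flag ⊃ sound_alarm); with O(raise_flag) we get O(sound_alarm).
From O(sound_alarm) and premise 1, O(sound_alarm ⊃ timestamp_backup), we obtain O(timestamp_backup).
Applying K to premise 3 (O(timestamp_backup ⊃ sign_license)) and O(timestamp_backup) yields O(sign_license).
Yet premise 4 states O(~sign_license).
We now have both O(sign_license) and O(~sign_license) — sign_license is simultaneously obligatory and forbidden, violating the D-axiom.

Inconsistent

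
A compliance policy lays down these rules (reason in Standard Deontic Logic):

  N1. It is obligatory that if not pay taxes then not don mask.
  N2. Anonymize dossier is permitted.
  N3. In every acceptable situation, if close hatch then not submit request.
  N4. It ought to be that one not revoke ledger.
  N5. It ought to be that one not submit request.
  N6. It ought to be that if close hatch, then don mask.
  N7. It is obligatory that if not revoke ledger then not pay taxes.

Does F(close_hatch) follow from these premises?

Yes

Premise 4 states O(¬revoke_ledger) outright.
Applying K to premise 7 (O(¬revoke_ledger → ¬pay_taxes)) and O(¬revoke_ledger) yields O(¬pay_taxes).
From O(¬pay_taxes) and premise 1, O(¬pay_taxes → ¬don_mask), we obtain O(¬don_mask).
Premise 6, O(close_hatch → don_mask), contraposes to O(¬don_mask → ¬close_hatch); with O(¬don_mask) we get O(¬close_hatch).
Premises 2, 3, 5 do not contribute to this derivation.
So O(¬close_hatch) holds, i.e. F(close_hatch). The claim follows.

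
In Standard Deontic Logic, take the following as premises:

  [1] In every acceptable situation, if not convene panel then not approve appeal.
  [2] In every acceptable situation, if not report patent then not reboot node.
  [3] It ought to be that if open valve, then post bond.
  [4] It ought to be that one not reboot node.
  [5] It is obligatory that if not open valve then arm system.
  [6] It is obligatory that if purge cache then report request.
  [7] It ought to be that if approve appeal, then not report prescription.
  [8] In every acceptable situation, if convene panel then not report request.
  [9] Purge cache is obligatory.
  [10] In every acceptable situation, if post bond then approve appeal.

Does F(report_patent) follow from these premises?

No

Premise 2 is O(¬report_patent → ¬reboot_node); even if O(¬reboot_node) held, inferring O(¬report_patent) would be affirming the consequent — invalid.
No other premise forces O(¬report_patent). An ideal world satisfying every premise can still have report_patent true, so F(report_patent) is not derivable.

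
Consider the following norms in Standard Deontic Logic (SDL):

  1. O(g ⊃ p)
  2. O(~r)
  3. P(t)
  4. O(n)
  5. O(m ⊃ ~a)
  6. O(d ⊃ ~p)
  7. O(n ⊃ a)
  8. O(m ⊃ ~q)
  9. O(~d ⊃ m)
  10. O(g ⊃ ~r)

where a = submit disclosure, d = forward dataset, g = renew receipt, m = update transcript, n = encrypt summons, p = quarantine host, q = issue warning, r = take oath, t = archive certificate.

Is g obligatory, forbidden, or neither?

Premise 4 gives O(n).
With premise 7, O(n ⊃ a), the K-axiom yields O(a).
Premise 5, O(m ⊃ ~a), contraposes to O(a ⊃ ~m); with O(a) we get O(~m).
The contrapositive of premise 9 (O(~d ⊃ m)) is O(~m ⊃ d), and O(~m) is already established, so O(d).
From O(d) and premise 6, O(d ⊃ ~p), we obtain O(~p).
The contrapositive of premise 1 (O(g ⊃ p)) is O(~p ⊃ ~g), and O(~p) is already established, so O(~g).
Premises 2, 3, 8, 10 do not contribute to this derivation.
Thus O(~g), which is F(g): g is forbidden.

Forbidden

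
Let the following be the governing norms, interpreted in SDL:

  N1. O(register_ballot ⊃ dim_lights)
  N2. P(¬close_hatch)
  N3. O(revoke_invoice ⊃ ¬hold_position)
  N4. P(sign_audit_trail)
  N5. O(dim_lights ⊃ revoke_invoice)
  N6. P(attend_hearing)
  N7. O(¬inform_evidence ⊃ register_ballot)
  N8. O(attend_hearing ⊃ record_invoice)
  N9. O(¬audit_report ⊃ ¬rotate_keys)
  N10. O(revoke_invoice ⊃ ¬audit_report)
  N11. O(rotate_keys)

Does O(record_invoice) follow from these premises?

No

Premise 8 is O(attend_hearing ⊃ record_invoice), but O(attend_hearing) is not derivable from the premises (the permission P(attend_hearing) asserts only ¬O(¬attend_hearing), not O(attend_hearing)), so it does not yield O(record_invoice).
No other premise forces O(record_invoice). An ideal world satisfying every premise can still have record_invoice false, so O(record_invoice) is not derivable.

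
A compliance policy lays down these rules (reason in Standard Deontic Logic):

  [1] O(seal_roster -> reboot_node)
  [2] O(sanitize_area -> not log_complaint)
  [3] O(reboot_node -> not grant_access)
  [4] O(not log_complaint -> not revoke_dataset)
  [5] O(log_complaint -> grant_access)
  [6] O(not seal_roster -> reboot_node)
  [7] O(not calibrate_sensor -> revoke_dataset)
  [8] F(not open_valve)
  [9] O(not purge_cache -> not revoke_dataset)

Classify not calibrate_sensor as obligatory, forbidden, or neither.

Forbidden

Premises 1 and 6 cover both cases: O(seal_roster -> reboot_node) and O(not seal_roster -> reboot_node). Since seal_roster ∨ not seal_roster is a tautology, O(reboot_node) follows.
From O(reboot_node) and premise 3, O(reboot_node -> not grant_access), we obtain O(not grant_access).
Premise 5 is O(log_complaint -> grant_access); contrapositively O(not grant_access -> not log_complaint). Since O(not grant_access) holds, K gives O(not log_complaint).
With premise 4, O(not log_complaint -> not revoke_dataset), the K-axiom yields O(not revoke_dataset).
The contrapositive of premise 7 (O(not calibrate_sensor -> revoke_dataset)) is O(not revoke_dataset -> calibrate_sensor), and O(not revoke_dataset) is already established, so O(calibrate_sensor).
Premises 2, 8, 9 do not contribute to this derivation.
Thus O(calibrate_sensor), which is F(not calibrate_sensor): not calibrate_sensor is forbidden.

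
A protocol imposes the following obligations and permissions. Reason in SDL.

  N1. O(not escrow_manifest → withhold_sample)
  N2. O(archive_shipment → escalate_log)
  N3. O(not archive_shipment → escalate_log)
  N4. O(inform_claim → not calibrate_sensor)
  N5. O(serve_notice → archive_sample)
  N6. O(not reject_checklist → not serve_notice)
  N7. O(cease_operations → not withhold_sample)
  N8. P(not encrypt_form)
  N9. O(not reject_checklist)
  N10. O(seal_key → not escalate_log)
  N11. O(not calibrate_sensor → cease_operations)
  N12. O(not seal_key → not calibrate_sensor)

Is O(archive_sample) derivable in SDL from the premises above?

Premise 5 is O(serve_notice → archive_sample), but O(serve_notice) is not derivable from the premises, so it does not yield O(archive_sample).
No other premise forces O(archive_sample). An ideal world satisfying every premise can still have archive_sample false, so O(archive_sample) is not derivable.

No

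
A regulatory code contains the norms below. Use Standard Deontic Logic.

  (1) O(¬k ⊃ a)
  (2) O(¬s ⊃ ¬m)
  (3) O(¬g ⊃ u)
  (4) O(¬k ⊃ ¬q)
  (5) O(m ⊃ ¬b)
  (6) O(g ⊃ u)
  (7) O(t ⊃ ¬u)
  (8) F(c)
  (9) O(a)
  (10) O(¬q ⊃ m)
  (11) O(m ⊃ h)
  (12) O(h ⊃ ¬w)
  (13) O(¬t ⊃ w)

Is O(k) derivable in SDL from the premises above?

Yes

Premises 3 and 6 cover both cases: O(¬g ⊃ u) and O(g ⊃ u). Since ¬g ∨ g is a tautology, O(u) follows.
Premise 7 is O(t ⊃ ¬u); contrapositively O(u ⊃ ¬t). Since O(u) holds, K gives O(¬t).
Applying K to premise 13 (O(¬t ⊃ w)) and O(¬t) yields O(w).
Premise 12 is O(h ⊃ ¬w); contrapositively O(w ⊃ ¬h). Since O(w) holds, K gives O(¬h).
Premise 11, O(m ⊃ h), contraposes to O(¬h ⊃ ¬m); with O(¬h) we get O(¬m).
The contrapositive of premise 10 (O(¬q ⊃ m)) is O(¬m ⊃ q), and O(¬m) is already established, so O(q).
The contrapositive of premise 4 (O(¬k ⊃ ¬q)) is O(q ⊃ k), and O(q) is already established, so O(k).
Premises 1, 2, 5, 8, 9 do not contribute to this derivation.
So O(k) follows.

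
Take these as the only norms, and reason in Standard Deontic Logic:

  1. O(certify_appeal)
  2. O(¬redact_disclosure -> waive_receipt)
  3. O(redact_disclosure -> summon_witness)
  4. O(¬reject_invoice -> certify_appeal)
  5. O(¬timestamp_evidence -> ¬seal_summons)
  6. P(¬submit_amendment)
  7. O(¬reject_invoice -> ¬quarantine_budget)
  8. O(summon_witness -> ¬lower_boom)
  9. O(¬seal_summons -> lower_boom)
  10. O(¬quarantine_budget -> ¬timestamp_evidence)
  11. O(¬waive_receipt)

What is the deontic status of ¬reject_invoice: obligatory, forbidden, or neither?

Forbidden

From premise 11 we have O(¬waive_receipt).
The contrapositive of premise 2 (O(¬redact_disclosure -> waive_receipt)) is O(¬waive_receipt -> redact_disclosure), and O(¬waive_receipt) is already established, so O(redact_disclosure).
Premise 3 is O(redact_disclosure -> summon_witness); since O(redact_disclosure), deontic closure gives O(summon_witness).
With premise 8, O(summon_witness -> ¬lower_boom), the K-axiom yields O(¬lower_boom).
Premise 9 is O(¬seal_summons -> lower_boom); contrapositively O(¬lower_boom -> seal_summons). Since O(¬lower_boom) holds, K gives O(seal_summons).
Premise 5 is O(¬timestamp_evidence -> ¬seal_summons); contrapositively O(seal_summons -> timestamp_evidence). Since O(seal_summons) holds, K gives O(timestamp_evidence).
Premise 10, O(¬quarantine_budget -> ¬timestamp_evidence), contraposes to O(timestamp_evidence -> quarantine_budget); with O(timestamp_evidence) we get O(quarantine_budget).
Premise 7 is O(¬reject_invoice -> ¬quarantine_budget); contrapositively O(quarantine_budget -> reject_invoice). Since O(quarantine_budget) holds, K gives O(reject_invoice).
Premises 1, 4, 6 do not contribute to this derivation.
Thus O(reject_invoice), which is F(¬reject_invoice): ¬reject_invoice is forbidden.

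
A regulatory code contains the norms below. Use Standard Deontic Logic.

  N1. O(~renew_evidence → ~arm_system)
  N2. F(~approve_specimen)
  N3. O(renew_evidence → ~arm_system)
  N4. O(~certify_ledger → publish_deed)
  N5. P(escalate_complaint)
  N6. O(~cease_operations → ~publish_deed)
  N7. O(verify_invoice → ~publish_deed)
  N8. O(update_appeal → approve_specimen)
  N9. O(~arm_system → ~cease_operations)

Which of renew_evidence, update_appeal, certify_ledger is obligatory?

certify_ledger

By case analysis on ~renew_evidence: premise 1 gives O(~renew_evidence → ~arm_system) and premise 3 gives O(renew_evidence → ~arm_system), so O(~arm_system) either way.
From O(~arm_system) and premise 9, O(~arm_system → ~cease_operations), we obtain O(~cease_operations).
With premise 6, O(~cease_operations → ~publish_deed), the K-axiom yields O(~publish_deed).
Premise 4 is O(~certify_ledger → publish_deed); contrapositively O(~publish_deed → certify_ledger). Since O(~publish_deed) holds, K gives O(certify_ledger).
So O(certify_ledger) holds — certify_ledger is obligatory. None of the other listed options is made obligatory by any chain of premises.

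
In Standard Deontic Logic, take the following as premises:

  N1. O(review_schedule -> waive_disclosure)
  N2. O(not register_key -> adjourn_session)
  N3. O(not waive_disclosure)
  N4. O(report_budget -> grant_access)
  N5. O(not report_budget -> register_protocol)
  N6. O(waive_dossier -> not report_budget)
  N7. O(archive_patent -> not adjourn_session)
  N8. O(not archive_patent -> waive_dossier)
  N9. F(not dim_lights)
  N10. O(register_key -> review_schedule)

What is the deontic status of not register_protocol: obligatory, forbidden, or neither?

Premise 3 gives O(not waive_disclosure).
The contrapositive of premise 1 (O(review_schedule -> waive_disclosure)) is O(not waive_disclosure -> not review_schedule), and O(not waive_disclosure) is already established, so O(not review_schedule).
Premise 10, O(register_key -> review_schedule), contraposes to O(not review_schedule -> not register_key); with O(not review_schedule) we get O(not register_key).
With premise 2, O(not register_key -> adjourn_session), the K-axiom yields O(adjourn_session).
Premise 7 is O(archive_patent -> not adjourn_session); contrapositively O(adjourn_session -> not archive_patent). Since O(adjourn_session) holds, K gives O(not archive_patent).
Premise 8 is O(not archive_patent -> waive_dossier); since O(not archive_patent), deontic closure gives O(waive_dossier).
From O(waive_dossier) and premise 6, O(waive_dossier -> not report_budget), we obtain O(not report_budget).
With premise 5, O(not report_budget -> register_protocol), the K-axiom yields O(register_protocol).
Premises 4, 9 do not contribute to this derivation.
Thus O(register_protocol), which is F(not register_protocol): not register_protocol is forbidden.

Forbidden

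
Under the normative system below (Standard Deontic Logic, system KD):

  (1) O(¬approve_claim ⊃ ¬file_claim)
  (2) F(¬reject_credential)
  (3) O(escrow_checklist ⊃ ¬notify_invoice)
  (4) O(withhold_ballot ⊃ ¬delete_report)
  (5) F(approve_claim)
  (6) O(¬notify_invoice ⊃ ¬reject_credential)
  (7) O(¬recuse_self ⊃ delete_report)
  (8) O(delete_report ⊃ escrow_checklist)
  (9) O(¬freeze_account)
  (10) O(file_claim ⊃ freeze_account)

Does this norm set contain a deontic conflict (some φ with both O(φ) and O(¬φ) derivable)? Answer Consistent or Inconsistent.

Premise 10 is O(file_claim ⊃ freeze_account), but O(file_claim) is not derivable from the premises, so it does not yield O(freeze_account).
So O(freeze_account) is not derivable, and the apparent clash with O(¬freeze_account) does not arise.
A world satisfying every obligation exists (e.g. approve_claim=false, delete_report=false, escrow_checklist=false, file_claim=false, freeze_account=false, notify_invoice=true, recuse_self=true, reject_credential=true, withhold_ballot=false); no atom is both obligatory and forbidden, so the set is consistent.

Consistent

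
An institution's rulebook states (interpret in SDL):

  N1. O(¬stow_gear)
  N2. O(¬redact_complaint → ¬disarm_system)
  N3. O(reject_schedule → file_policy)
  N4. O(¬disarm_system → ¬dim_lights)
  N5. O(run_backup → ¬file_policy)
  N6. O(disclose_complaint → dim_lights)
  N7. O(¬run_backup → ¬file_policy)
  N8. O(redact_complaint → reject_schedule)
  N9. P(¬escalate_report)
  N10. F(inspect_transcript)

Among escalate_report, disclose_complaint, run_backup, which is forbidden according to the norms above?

disclose_complaint

By case analysis on run_backup: premise 5 gives O(run_backup → ¬file_policy) and premise 7 gives O(¬run_backup → ¬file_policy), so O(¬file_policy) either way.
Premise 3 is O(reject_schedule → file_policy); contrapositively O(¬file_policy → ¬reject_schedule). Since O(¬file_policy) holds, K gives O(¬reject_schedule).
The contrapositive of premise 8 (O(redact_complaint → reject_schedule)) is O(¬reject_schedule → ¬redact_complaint), and O(¬reject_schedule) is already established, so O(¬redact_complaint).
Premise 2 is O(¬redact_complaint → ¬disarm_system); since O(¬redact_complaint), deontic closure gives O(¬disarm_system).
From O(¬disarm_system) and premise 4, O(¬disarm_system → ¬dim_lights), we obtain O(¬dim_lights).
The contrapositive of premise 6 (O(disclose_complaint → dim_lights)) is O(¬dim_lights → ¬disclose_complaint), and O(¬dim_lights) is already established, so O(¬disclose_complaint).
So O(¬disclose_complaint) holds, i.e. disclose_complaint is forbidden. None of the other listed options is forbidden under the premises.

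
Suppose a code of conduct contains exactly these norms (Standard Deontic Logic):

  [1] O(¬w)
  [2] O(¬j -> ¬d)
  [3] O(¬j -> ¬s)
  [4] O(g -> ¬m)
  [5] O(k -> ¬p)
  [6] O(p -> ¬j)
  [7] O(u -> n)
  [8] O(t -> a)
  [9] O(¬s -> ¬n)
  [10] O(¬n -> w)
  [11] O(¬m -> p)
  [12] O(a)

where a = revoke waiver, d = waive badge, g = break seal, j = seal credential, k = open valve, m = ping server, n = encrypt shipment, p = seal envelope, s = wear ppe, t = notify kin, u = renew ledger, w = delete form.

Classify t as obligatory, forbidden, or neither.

Neither

Premise 8 is O(t -> a); even if O(a) held, inferring O(t) would be affirming the consequent — invalid.
No premise or chain of K-axiom applications forces O(t), and none forces O(¬t). So t is neither obligatory nor forbidden under these norms.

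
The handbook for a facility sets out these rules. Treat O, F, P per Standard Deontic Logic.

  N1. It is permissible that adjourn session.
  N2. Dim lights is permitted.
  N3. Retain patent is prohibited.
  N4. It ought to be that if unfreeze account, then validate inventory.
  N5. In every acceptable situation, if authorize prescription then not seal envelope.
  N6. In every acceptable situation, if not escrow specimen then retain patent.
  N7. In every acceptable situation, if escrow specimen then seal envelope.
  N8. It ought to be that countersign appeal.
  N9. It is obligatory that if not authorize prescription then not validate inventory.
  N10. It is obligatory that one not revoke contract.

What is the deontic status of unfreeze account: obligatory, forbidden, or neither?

Forbidden

F(retain_patent) at premise 3 means O(¬retain_patent).
The contrapositive of premise 6 (O(¬escrow_specimen → retain_patent)) is O(¬retain_patent → escrow_specimen), and O(¬retain_patent) is already established, so O(escrow_specimen).
With premise 7, O(escrow_specimen → seal_envelope), the K-axiom yields O(seal_envelope).
The contrapositive of premise 5 (O(authorize_prescription → ¬seal_envelope)) is O(seal_envelope → ¬authorize_prescription), and O(seal_envelope) is already established, so O(¬authorize_prescription).
With premise 9, O(¬authorize_prescription → ¬validate_inventory), the K-axiom yields O(¬validate_inventory).
Premise 4, O(unfreeze_account → validate_inventory), contraposes to O(¬validate_inventory → ¬unfreeze_account); with O(¬validate_inventory) we get O(¬unfreeze_account).
Premises 1, 2, 8, 10 do not contribute to this derivation.
Thus O(¬unfreeze_account), which is F(unfreeze_account): unfreeze_account is forbidden.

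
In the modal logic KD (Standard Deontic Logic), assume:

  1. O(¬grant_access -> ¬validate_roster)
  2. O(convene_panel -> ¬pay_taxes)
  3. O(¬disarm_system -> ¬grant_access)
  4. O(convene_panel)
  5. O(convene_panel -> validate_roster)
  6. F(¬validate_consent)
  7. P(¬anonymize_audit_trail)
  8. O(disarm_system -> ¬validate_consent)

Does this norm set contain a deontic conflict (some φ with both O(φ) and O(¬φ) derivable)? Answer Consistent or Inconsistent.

F(¬validate_consent) at premise 6 means O(validate_consent).
Premise 8, O(disarm_system -> ¬validate_consent), contraposes to O(validate_consent -> ¬disarm_system); with O(validate_consent) we get O(¬disarm_system).
Applying K to premise 3 (O(¬disarm_system -> ¬grant_access)) and O(¬disarm_system) yields O(¬grant_access).
Applying K to premise 1 (O(¬grant_access -> ¬validate_roster)) and O(¬grant_access) yields O(¬validate_roster).
Premise 5 is O(convene_panel -> validate_roster); contrapositively O(¬validate_roster -> ¬convene_panel). Since O(¬validate_roster) holds, K gives O(¬convene_panel).
But premise 4 directly asserts O(convene_panel).
We now have both O(¬convene_panel) and O(convene_panel) — convene_panel is simultaneously obligatory and forbidden, violating the D-axiom.

Inconsistent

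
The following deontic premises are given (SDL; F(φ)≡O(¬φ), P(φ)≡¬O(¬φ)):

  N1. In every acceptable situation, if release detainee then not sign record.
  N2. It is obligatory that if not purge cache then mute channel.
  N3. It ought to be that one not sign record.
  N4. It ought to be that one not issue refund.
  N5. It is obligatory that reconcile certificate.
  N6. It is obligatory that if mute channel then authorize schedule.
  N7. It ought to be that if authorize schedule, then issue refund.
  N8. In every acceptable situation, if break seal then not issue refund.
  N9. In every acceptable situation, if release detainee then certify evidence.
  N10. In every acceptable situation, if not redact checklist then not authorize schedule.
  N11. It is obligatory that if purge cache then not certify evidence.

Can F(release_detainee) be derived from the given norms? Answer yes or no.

Yes

Premise 4 states O(¬issue_refund) outright.
Premise 7 is O(authorize_schedule → issue_refund); contrapositively O(¬issue_refund → ¬authorize_schedule). Since O(¬issue_refund) holds, K gives O(¬authorize_schedule).
Premise 6, O(mute_channel → authorize_schedule), contraposes to O(¬authorize_schedule → ¬mute_channel); with O(¬authorize_schedule) we get O(¬mute_channel).
Premise 2, O(¬purge_cache → mute_channel), contraposes to O(¬mute_channel → purge_cache); with O(¬mute_channel) we get O(purge_cache).
Applying K to premise 11 (O(purge_cache → ¬certify_evidence)) and O(purge_cache) yields O(¬certify_evidence).
Premise 9 is O(release_detainee → certify_evidence); contrapositively O(¬certify_evidence → ¬release_detainee). Since O(¬certify_evidence) holds, K gives O(¬release_detainee).
Premises 1, 3, 5, 8, 10 do not contribute to this derivation.
So O(¬release_detainee) holds, i.e. F(release_detainee). The claim follows.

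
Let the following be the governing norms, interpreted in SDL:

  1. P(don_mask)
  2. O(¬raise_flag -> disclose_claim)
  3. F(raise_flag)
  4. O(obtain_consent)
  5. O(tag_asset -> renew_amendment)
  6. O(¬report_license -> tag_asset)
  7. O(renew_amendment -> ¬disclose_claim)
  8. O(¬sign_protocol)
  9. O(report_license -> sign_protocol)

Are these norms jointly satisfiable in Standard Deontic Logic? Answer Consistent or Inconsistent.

Inconsistent

F(raise_flag) at premise 3 means O(¬raise_flag).
From O(¬raise_flag) and premise 2, O(¬raise_flag -> disclose_claim), we obtain O(disclose_claim).
The contrapositive of premise 7 (O(renew_amendment -> ¬disclose_claim)) is O(disclose_claim -> ¬renew_amendment), and O(disclose_claim) is already established, so O(¬renew_amendment).
The contrapositive of premise 5 (O(tag_asset -> renew_amendment)) is O(¬renew_amendment -> ¬tag_asset), and O(¬renew_amendment) is already established, so O(¬tag_asset).
The contrapositive of premise 6 (O(¬report_license -> tag_asset)) is O(¬tag_asset -> report_license), and O(¬tag_asset) is already established, so O(report_license).
Applying K to premise 9 (O(report_license -> sign_protocol)) and O(report_license) yields O(sign_protocol).
However, premise 8 gives O(¬sign_protocol).
We now have both O(sign_protocol) and O(¬sign_protocol) — sign_protocol is simultaneously obligatory and forbidden, violating the D-axiom.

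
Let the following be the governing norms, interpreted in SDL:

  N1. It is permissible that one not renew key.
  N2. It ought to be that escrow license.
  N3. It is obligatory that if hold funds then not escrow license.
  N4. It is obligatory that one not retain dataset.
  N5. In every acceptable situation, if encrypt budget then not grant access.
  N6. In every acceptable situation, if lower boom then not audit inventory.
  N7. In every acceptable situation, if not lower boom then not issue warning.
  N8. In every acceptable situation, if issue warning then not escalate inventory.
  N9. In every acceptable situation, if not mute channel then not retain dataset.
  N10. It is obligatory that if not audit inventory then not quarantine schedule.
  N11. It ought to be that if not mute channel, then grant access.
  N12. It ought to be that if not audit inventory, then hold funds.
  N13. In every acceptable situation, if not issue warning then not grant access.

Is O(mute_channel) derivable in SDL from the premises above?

Yes

From premise 2 we have O(escrow_license).
Premise 3 is O(hold_funds → ¬escrow_license); contrapositively O(escrow_license → ¬hold_funds). Since O(escrow_license) holds, K gives O(¬hold_funds).
The contrapositive of premise 12 (O(¬audit_inventory → hold_funds)) is O(¬hold_funds → audit_inventory), and O(¬hold_funds) is already established, so O(audit_inventory).
Premise 6, O(lower_boom → ¬audit_inventory), contraposes to O(audit_inventory → ¬lower_boom); with O(audit_inventory) we get O(¬lower_boom).
Premise 7 is O(¬lower_boom → ¬issue_warning); since O(¬lower_boom), deontic closure gives O(¬issue_warning).
Premise 13 is O(¬issue_warning → ¬grant_access); since O(¬issue_warning), deontic closure gives O(¬grant_access).
Premise 11 is O(¬mute_channel → grant_access); contrapositively O(¬grant_access → mute_channel). Since O(¬grant_access) holds, K gives O(mute_channel).
Premises 1, 4, 5, 8, 9, 10 do not contribute to this derivation.
So O(mute_channel) follows.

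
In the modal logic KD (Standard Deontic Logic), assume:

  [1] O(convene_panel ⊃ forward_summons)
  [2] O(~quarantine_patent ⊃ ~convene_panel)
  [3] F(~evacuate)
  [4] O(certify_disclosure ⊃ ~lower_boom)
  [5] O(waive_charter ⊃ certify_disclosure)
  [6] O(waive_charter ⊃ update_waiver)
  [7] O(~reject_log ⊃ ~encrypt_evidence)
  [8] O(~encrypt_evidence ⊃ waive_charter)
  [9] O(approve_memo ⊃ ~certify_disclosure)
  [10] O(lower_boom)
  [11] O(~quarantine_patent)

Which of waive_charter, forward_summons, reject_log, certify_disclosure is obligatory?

Premise 10 gives O(lower_boom).
The contrapositive of premise 4 (O(certify_disclosure ⊃ ~lower_boom)) is O(lower_boom ⊃ ~certify_disclosure), and O(lower_boom) is already established, so O(~certify_disclosure).
Premise 5 is O(waive_charter ⊃ certify_disclosure); contrapositively O(~certify_disclosure ⊃ ~waive_charter). Since O(~certify_disclosure) holds, K gives O(~waive_charter).
Premise 8, O(~encrypt_evidence ⊃ waive_charter), contraposes to O(~waive_charter ⊃ encrypt_evidence); with O(~waive_charter) we get O(encrypt_evidence).
The contrapositive of premise 7 (O(~reject_log ⊃ ~encrypt_evidence)) is O(encrypt_evidence ⊃ reject_log), and O(encrypt_evidence) is already established, so O(reject_log).
So O(reject_log) holds — reject_log is obligatory. None of the other listed options is made obligatory by any chain of premises.

reject_log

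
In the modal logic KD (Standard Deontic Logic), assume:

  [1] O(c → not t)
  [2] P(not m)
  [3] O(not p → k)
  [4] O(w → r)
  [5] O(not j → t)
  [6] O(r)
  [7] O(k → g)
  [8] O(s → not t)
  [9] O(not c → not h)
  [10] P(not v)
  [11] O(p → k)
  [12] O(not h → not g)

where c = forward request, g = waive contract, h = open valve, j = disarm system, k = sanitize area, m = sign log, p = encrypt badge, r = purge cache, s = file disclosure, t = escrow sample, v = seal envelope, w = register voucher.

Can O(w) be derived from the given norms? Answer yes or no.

Premise 4 is O(w → r); even if O(r) held, inferring O(w) would be affirming the consequent — invalid.
No other premise forces O(w). An ideal world satisfying every premise can still have w false, so O(w) is not derivable.

No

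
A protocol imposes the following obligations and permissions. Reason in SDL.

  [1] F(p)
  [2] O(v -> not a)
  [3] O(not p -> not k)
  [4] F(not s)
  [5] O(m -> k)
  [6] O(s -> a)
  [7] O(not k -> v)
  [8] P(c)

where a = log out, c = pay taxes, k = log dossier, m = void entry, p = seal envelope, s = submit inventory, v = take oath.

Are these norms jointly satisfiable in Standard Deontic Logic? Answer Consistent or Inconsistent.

Premise 4, F(not s), is equivalent to O(s).
From O(s) and premise 6, O(s -> a), we obtain O(a).
Premise 2, O(v -> not a), contraposes to O(a -> not v); with O(a) we get O(not v).
Premise 7 is O(not k -> v); contrapositively O(not v -> k). Since O(not v) holds, K gives O(k).
The contrapositive of premise 3 (O(not p -> not k)) is O(k -> p), and O(k) is already established, so O(p).
However, F(p) at premise 1 amounts to O(not p).
We now have both O(p) and O(not p) — p is simultaneously obligatory and forbidden, violating the D-axiom.

Inconsistent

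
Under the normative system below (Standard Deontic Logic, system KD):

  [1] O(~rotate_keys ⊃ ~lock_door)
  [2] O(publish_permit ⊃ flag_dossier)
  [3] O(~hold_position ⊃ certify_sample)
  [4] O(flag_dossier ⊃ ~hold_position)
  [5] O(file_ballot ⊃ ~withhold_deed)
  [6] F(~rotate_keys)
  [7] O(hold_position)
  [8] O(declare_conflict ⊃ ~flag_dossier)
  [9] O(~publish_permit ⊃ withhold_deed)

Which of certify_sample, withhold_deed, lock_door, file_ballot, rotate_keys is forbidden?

Premise 7 gives O(hold_position).
The contrapositive of premise 4 (O(flag_dossier ⊃ ~hold_position)) is O(hold_position ⊃ ~flag_dossier), and O(hold_position) is already established, so O(~flag_dossier).
Premise 2 is O(publish_permit ⊃ flag_dossier); contrapositively O(~flag_dossier ⊃ ~publish_permit). Since O(~flag_dossier) holds, K gives O(~publish_permit).
Applying K to premise 9 (O(~publish_permit ⊃ withhold_deed)) and O(~publish_permit) yields O(withhold_deed).
Premise 5, O(file_ballot ⊃ ~withhold_deed), contraposes to O(withhold_deed ⊃ ~file_ballot); with O(withhold_deed) we get O(~file_ballot).
So O(~file_ballot) holds, i.e. file_ballot is forbidden. None of the other listed options is forbidden under the premises.

file_ballot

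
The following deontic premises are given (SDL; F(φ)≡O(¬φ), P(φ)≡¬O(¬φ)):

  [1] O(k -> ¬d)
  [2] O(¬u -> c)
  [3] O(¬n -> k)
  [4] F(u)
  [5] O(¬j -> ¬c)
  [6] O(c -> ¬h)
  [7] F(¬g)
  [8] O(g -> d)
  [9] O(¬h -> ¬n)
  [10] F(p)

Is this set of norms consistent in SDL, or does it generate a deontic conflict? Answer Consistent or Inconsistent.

Inconsistent

Premise 7, F(¬g), is equivalent to O(g).
With premise 8, O(g -> d), the K-axiom yields O(d).
Premise 1 is O(k -> ¬d); contrapositively O(d -> ¬k). Since O(d) holds, K gives O(¬k).
The contrapositive of premise 3 (O(¬n -> k)) is O(¬k -> n), and O(¬k) is already established, so O(n).
Premise 9 is O(¬h -> ¬n); contrapositively O(n -> h). Since O(n) holds, K gives O(h).
Premise 6 is O(c -> ¬h); contrapositively O(h -> ¬c). Since O(h) holds, K gives O(¬c).
Premise 2 is O(¬u -> c); contrapositively O(¬c -> u). Since O(¬c) holds, K gives O(u).
Yet premise 4 is F(u), i.e. O(¬u).
We now have both O(u) and O(¬u) — u is simultaneously obligatory and forbidden, violating the D-axiom.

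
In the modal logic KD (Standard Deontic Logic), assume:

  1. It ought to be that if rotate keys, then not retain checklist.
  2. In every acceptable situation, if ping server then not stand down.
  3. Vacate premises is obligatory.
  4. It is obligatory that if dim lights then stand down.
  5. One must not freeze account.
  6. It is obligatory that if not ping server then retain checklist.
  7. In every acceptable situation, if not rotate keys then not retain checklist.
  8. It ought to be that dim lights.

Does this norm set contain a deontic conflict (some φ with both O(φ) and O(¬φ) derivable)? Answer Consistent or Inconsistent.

Premises 7 and 1 cover both cases: O(¬rotate_keys → ¬retain_checklist) and O(rotate_keys → ¬retain_checklist). Since ¬rotate_keys ∨ rotate_keys is a tautology, O(¬retain_checklist) follows.
The contrapositive of premise 6 (O(¬ping_server → retain_checklist)) is O(¬retain_checklist → ping_server), and O(¬retain_checklist) is already established, so O(ping_server).
From O(ping_server) and premise 2, O(ping_server → ¬stand_down), we obtain O(¬stand_down).
Premise 4, O(dim_lights → stand_down), contraposes to O(¬stand_down → ¬dim_lights); with O(¬stand_down) we get O(¬dim_lights).
But premise 8 directly asserts O(dim_lights).
We now have both O(¬dim_lights) and O(dim_lights) — dim_lights is simultaneously obligatory and forbidden, violating the D-axiom.

Inconsistent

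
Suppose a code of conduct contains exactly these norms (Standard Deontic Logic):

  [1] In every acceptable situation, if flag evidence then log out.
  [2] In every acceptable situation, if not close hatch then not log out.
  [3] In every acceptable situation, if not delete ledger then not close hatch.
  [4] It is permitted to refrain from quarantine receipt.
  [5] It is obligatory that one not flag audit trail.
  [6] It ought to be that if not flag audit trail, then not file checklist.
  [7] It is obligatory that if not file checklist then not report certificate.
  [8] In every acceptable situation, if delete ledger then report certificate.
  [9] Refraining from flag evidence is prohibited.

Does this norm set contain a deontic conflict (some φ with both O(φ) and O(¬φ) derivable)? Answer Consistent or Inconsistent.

Premise 9, F(¬flag_evidence), is equivalent to O(flag_evidence).
With premise 1, O(flag_evidence → log_out), the K-axiom yields O(log_out).
Premise 2, O(¬close_hatch → ¬log_out), contraposes to O(log_out → close_hatch); with O(log_out) we get O(close_hatch).
The contrapositive of premise 3 (O(¬delete_ledger → ¬close_hatch)) is O(close_hatch → delete_ledger), and O(close_hatch) is already established, so O(delete_ledger).
Premise 8 is O(delete_ledger → report_certificate); since O(delete_ledger), deontic closure gives O(report_certificate).
The contrapositive of premise 7 (O(¬file_checklist → ¬report_certificate)) is O(report_certificate → file_checklist), and O(report_certificate) is already established, so O(file_checklist).
Premise 6 is O(¬flag_audit_trail → ¬file_checklist); contrapositively O(file_checklist → flag_audit_trail). Since O(file_checklist) holds, K gives O(flag_audit_trail).
But premise 5 directly asserts O(¬flag_audit_trail).
We now have both O(flag_audit_trail) and O(¬flag_audit_trail) — flag_audit_trail is simultaneously obligatory and forbidden, violating the D-axiom.

Inconsistent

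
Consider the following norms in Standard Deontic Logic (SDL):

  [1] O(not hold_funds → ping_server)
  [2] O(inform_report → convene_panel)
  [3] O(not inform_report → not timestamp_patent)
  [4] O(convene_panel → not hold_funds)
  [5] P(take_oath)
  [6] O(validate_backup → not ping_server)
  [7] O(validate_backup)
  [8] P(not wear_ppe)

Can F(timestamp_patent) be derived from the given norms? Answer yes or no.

Yes

Premise 7 states O(validate_backup) outright.
With premise 6, O(validate_backup → not ping_server), the K-axiom yields O(not ping_server).
The contrapositive of premise 1 (O(not hold_funds → ping_server)) is O(not ping_server → hold_funds), and O(not ping_server) is already established, so O(hold_funds).
Premise 4 is O(convene_panel → not hold_funds); contrapositively O(hold_funds → not convene_panel). Since O(hold_funds) holds, K gives O(not convene_panel).
Premise 2 is O(inform_report → convene_panel); contrapositively O(not convene_panel → not inform_report). Since O(not convene_panel) holds, K gives O(not inform_report).
From O(not inform_report) and premise 3, O(not inform_report → not timestamp_patent), we obtain O(not timestamp_patent).
Premises 5, 8 do not contribute to this derivation.
So O(not timestamp_patent) holds, i.e. F(timestamp_patent). The claim follows.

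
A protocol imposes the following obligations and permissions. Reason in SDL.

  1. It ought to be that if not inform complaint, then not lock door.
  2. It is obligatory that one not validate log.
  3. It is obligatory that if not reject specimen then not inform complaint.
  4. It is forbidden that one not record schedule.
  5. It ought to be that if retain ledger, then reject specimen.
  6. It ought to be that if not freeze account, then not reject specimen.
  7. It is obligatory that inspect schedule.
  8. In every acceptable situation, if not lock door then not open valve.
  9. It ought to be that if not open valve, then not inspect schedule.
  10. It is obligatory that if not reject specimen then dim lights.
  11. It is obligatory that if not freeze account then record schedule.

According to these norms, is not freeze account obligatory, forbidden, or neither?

Premise 7 states O(inspect_schedule) outright.
Premise 9, O(¬open_valve → ¬inspect_schedule), contraposes to O(inspect_schedule → open_valve); with O(inspect_schedule) we get O(open_valve).
Premise 8 is O(¬lock_door → ¬open_valve); contrapositively O(open_valve → lock_door). Since O(open_valve) holds, K gives O(lock_door).
Premise 1 is O(¬inform_complaint → ¬lock_door); contrapositively O(lock_door → inform_complaint). Since O(lock_door) holds, K gives O(inform_complaint).
The contrapositive of premise 3 (O(¬reject_specimen → ¬inform_complaint)) is O(inform_complaint → reject_specimen), and O(inform_complaint) is already established, so O(reject_specimen).
The contrapositive of premise 6 (O(¬freeze_account → ¬reject_specimen)) is O(reject_specimen → freeze_account), and O(reject_specimen) is already established, so O(freeze_account).
Premises 2, 4, 5, 10, 11 do not contribute to this derivation.
Thus O(freeze_account), which is F(¬freeze_account): ¬freeze_account is forbidden.

Forbidden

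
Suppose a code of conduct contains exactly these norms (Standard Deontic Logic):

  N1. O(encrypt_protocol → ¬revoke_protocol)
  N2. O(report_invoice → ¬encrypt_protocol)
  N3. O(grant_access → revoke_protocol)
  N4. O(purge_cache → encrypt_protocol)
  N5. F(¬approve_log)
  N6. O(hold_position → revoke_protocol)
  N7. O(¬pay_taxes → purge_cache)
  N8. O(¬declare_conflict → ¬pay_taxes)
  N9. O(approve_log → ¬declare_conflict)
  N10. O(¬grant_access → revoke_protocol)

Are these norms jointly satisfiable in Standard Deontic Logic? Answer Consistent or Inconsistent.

Inconsistent

Premises 3 and 10 cover both cases: O(grant_access → revoke_protocol) and O(¬grant_access → revoke_protocol). Since grant_access ∨ ¬grant_access is a tautology, O(revoke_protocol) follows.
The contrapositive of premise 1 (O(encrypt_protocol → ¬revoke_protocol)) is O(revoke_protocol → ¬encrypt_protocol), and O(revoke_protocol) is already established, so O(¬encrypt_protocol).
Premise 4 is O(purge_cache → encrypt_protocol); contrapositively O(¬encrypt_protocol → ¬purge_cache). Since O(¬encrypt_protocol) holds, K gives O(¬purge_cache).
Premise 7 is O(¬pay_taxes → purge_cache); contrapositively O(¬purge_cache → pay_taxes). Since O(¬purge_cache) holds, K gives O(pay_taxes).
Premise 8, O(¬declare_conflict → ¬pay_taxes), contraposes to O(pay_taxes → declare_conflict); with O(pay_taxes) we get O(declare_conflict).
Premise 9, O(approve_log → ¬declare_conflict), contraposes to O(declare_conflict → ¬approve_log); with O(declare_conflict) we get O(¬approve_log).
Yet premise 5 is F(¬approve_log), i.e. O(approve_log).
We now have both O(¬approve_log) and O(approve_log) — approve_log is simultaneously obligatory and forbidden, violating the D-axiom.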